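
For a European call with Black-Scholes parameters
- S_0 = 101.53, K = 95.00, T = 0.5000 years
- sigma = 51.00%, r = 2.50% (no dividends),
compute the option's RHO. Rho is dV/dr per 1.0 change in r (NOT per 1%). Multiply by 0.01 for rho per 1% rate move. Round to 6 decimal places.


d1 = 0.3993140963; d2 = 0.0386896379
phi(d1) = 0.3683711067; exp(-qT) = 1.0000000000; exp(-rT) = 0.9875778005
N(d2) = 0.5154310825
Rho = K*T*exp(-rT)*N(d2) = 95.0000 * 0.5000 * 0.9875778005 * 0.5154310825 = 24.178844

Answer: Rho = 24.178844


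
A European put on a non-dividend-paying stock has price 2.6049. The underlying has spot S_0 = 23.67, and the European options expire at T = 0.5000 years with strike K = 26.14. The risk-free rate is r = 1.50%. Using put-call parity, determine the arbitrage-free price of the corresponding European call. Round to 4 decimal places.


Put-call parity: C - P = S_0 * exp(-qT) - K * exp(-rT).
S_0 * exp(-qT) = 23.6700 * 1.00000000 = 23.67000000
K * exp(-rT) = 26.1400 * 0.99252805 = 25.94468335
C = P + S*exp(-qT) - K*exp(-rT)
C = 2.6049 + 23.67000000 - 25.94468335 = 0.3302

Answer: Call price = 0.3302


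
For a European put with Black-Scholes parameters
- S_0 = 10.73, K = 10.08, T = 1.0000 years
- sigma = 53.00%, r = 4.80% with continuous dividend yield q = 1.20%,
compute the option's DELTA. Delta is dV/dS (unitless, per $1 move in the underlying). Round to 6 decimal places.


Answer: Delta = -0.322166

Derivation:
d1 = 0.4508307434; d2 = -0.0791692566
phi(d1) = 0.3603920859; exp(-qT) = 0.9880717129; exp(-rT) = 0.9531337871
N(-d1) = 0.3260557709
Delta = -exp(-qT) * N(-d1) = -0.9880717129 * 0.3260557709 = -0.322166


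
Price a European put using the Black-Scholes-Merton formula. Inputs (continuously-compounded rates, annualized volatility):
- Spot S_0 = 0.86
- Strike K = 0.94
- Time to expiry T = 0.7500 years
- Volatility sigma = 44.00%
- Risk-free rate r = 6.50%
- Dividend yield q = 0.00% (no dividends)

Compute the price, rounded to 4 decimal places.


d1 = (ln(S/K) + (r - q + 0.5*sigma^2) * T) / (sigma * sqrt(T)) = 0.08503455
d2 = d1 - sigma * sqrt(T) = -0.29601663
exp(-rT) = 0.95241920; exp(-qT) = 1.00000000
P = K * exp(-rT) * N(-d2) - S_0 * exp(-qT) * N(-d1)
N(-d1) = 0.46611696; N(-d2) = 0.61639131
P = 0.9400 * 0.95241920 * 0.61639131 - 0.8600 * 1.00000000 * 0.46611696 = 0.1510

Answer: Price = 0.1510


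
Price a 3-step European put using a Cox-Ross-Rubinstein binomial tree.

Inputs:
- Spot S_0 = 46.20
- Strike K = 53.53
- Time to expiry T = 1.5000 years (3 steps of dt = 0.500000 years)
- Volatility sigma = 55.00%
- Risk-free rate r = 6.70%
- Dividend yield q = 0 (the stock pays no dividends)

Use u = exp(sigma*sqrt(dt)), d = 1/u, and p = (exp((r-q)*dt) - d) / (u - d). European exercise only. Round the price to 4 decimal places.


dt = T/N = 0.500000
u = exp(sigma*sqrt(dt)) = 1.475370; d = 1/u = 0.677796
p = (exp((r-q)*dt) - d) / (u - d) = 0.446694
Discount per step: exp(-r*dt) = 0.967055
Stock lattice S(k, i) with i counting down-moves:
  k=0: S(0,0) = 46.2000
  k=1: S(1,0) = 68.1621; S(1,1) = 31.3142
  k=2: S(2,0) = 100.5643; S(2,1) = 46.2000; S(2,2) = 21.2246
  k=3: S(3,0) = 148.3695; S(3,1) = 68.1621; S(3,2) = 31.3142; S(3,3) = 14.3860
Terminal payoffs V(N, i) = max(K - S_T, 0):
  V(3,0) = 0.000000; V(3,1) = 0.000000; V(3,2) = 22.215819; V(3,3) = 39.144027
Backward induction: V(k, i) = exp(-r*dt) * [p * V(k+1, i) + (1-p) * V(k+1, i+1)].
  V(2,0) = exp(-r*dt) * [p*0.000000 + (1-p)*0.000000] = 0.000000
  V(2,1) = exp(-r*dt) * [p*0.000000 + (1-p)*22.215819] = 11.887183
  V(2,2) = exp(-r*dt) * [p*22.215819 + (1-p)*39.144027] = 30.541819
  V(1,0) = exp(-r*dt) * [p*0.000000 + (1-p)*11.887183] = 6.360563
  V(1,1) = exp(-r*dt) * [p*11.887183 + (1-p)*30.541819] = 21.477233
  V(0,0) = exp(-r*dt) * [p*6.360563 + (1-p)*21.477233] = 14.239602

Answer: Price = V(0,0) = 14.2396


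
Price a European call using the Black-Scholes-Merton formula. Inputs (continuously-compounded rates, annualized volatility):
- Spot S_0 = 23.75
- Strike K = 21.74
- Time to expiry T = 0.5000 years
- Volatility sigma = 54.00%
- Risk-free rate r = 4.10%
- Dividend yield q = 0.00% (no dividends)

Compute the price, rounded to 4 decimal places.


d1 = (ln(S/K) + (r - q + 0.5*sigma^2) * T) / (sigma * sqrt(T)) = 0.47619359
d2 = d1 - sigma * sqrt(T) = 0.09435593
exp(-rT) = 0.97970870; exp(-qT) = 1.00000000
C = S_0 * exp(-qT) * N(d1) - K * exp(-rT) * N(d2)
N(d1) = 0.68303177; N(d2) = 0.53758679
C = 23.7500 * 1.00000000 * 0.68303177 - 21.7400 * 0.97970870 * 0.53758679 = 4.7720

Answer: Price = 4.7720


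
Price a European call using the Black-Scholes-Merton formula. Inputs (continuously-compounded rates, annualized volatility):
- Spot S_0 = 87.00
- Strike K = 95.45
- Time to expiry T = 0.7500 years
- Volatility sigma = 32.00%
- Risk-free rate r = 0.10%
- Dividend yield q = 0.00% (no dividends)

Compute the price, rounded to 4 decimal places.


d1 = (ln(S/K) + (r - q + 0.5*sigma^2) * T) / (sigma * sqrt(T)) = -0.19321182
d2 = d1 - sigma * sqrt(T) = -0.47033995
exp(-rT) = 0.99925028; exp(-qT) = 1.00000000
C = S_0 * exp(-qT) * N(d1) - K * exp(-rT) * N(d2)
N(d1) = 0.42339654; N(d2) = 0.31905608
C = 87.0000 * 1.00000000 * 0.42339654 - 95.4500 * 0.99925028 * 0.31905608 = 6.4044

Answer: Price = 6.4044


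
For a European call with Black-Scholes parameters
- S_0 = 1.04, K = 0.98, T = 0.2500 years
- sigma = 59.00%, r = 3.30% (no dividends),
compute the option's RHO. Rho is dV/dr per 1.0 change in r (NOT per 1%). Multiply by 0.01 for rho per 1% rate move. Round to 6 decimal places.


d1 = 0.3769014253; d2 = 0.0819014253
phi(d1) = 0.3715893711; exp(-qT) = 1.0000000000; exp(-rT) = 0.9917839379
N(d2) = 0.5326374495
Rho = K*T*exp(-rT)*N(d2) = 0.9800 * 0.2500 * 0.9917839379 * 0.5326374495 = 0.129424

Answer: Rho = 0.129424


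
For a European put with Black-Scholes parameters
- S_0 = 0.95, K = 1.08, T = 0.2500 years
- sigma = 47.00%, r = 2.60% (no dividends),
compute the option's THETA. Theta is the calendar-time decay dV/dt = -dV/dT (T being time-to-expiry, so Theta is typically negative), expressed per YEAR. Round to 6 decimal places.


d1 = -0.4006035554; d2 = -0.6356035554
phi(d1) = 0.3681811754; exp(-qT) = 1.0000000000; exp(-rT) = 0.9935210793
Theta = -S*exp(-qT)*phi(d1)*sigma/(2*sqrt(T)) + r*K*exp(-rT)*N(-d2) - q*S*exp(-qT)*N(-d1)
N(-d1) = 0.6556439862; N(-d2) = 0.7374825742; sqrt(T) = 0.5000000000
Term 1 = -0.9500 * 1.0000000000 * 0.3681811754 * 0.4700 / (2 * 0.5000000000) = -0.1643928948
Term 2 = 0.0260 * 1.0800 * 0.9935210793 * 0.7374825742 = 0.0205743419
Term 3 = 0 (no dividend yield, q = 0)
Theta = -0.1643928948 + (0.0205743419) + (0.0000000000) = -0.143819

Answer: Theta = -0.143819


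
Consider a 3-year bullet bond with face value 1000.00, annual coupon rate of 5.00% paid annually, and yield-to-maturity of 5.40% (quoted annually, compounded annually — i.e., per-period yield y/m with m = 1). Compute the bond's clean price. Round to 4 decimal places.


Answer: Price = 989.1881

Derivation:
Coupon per period c = face * coupon_rate / m = 50.000000
Periods per year m = 1; per-period yield y/m = 0.054000
Number of cashflows N = 3
Cashflows (t years, CF_t, discount factor 1/(1+y/m)^(m*t), PV):
  t = 1.0000: CF_t = 50.000000, DF = 0.948767, PV = 47.438330
  t = 2.0000: CF_t = 50.000000, DF = 0.900158, PV = 45.007903
  t = 3.0000: CF_t = 1050.000000, DF = 0.854040, PV = 896.741908
Price P = sum_t PV_t = 989.188142


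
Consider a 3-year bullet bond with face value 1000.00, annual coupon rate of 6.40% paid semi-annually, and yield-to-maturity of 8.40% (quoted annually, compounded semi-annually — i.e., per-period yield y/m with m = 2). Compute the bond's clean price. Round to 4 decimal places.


Coupon per period c = face * coupon_rate / m = 32.000000
Periods per year m = 2; per-period yield y/m = 0.042000
Number of cashflows N = 6
Cashflows (t years, CF_t, discount factor 1/(1+y/m)^(m*t), PV):
  t = 0.5000: CF_t = 32.000000, DF = 0.959693, PV = 30.710173
  t = 1.0000: CF_t = 32.000000, DF = 0.921010, PV = 29.472335
  t = 1.5000: CF_t = 32.000000, DF = 0.883887, PV = 28.284390
  t = 2.0000: CF_t = 32.000000, DF = 0.848260, PV = 27.144328
  t = 2.5000: CF_t = 32.000000, DF = 0.814069, PV = 26.050219
  t = 3.0000: CF_t = 1032.000000, DF = 0.781257, PV = 806.256787
Price P = sum_t PV_t = 947.918233

Answer: Price = 947.9182


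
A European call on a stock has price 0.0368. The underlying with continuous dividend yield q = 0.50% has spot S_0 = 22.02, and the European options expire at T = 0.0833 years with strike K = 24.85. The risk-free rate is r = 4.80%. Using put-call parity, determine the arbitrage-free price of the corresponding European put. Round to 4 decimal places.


Put-call parity: C - P = S_0 * exp(-qT) - K * exp(-rT).
S_0 * exp(-qT) = 22.0200 * 0.99958359 = 22.01083058
K * exp(-rT) = 24.8500 * 0.99600958 = 24.75083814
P = C - S*exp(-qT) + K*exp(-rT)
P = 0.0368 - 22.01083058 + 24.75083814 = 2.7768

Answer: Put price = 2.7768


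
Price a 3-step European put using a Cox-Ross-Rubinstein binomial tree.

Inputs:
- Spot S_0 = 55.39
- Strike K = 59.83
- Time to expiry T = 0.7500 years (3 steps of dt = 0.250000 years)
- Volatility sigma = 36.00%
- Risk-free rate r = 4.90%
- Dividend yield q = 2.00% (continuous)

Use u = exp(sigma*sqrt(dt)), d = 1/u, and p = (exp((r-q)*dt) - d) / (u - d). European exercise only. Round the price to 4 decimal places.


Answer: Price = V(0,0) = 8.9714

Derivation:
dt = T/N = 0.250000
u = exp(sigma*sqrt(dt)) = 1.197217; d = 1/u = 0.835270
p = (exp((r-q)*dt) - d) / (u - d) = 0.475224
Discount per step: exp(-r*dt) = 0.987825
Stock lattice S(k, i) with i counting down-moves:
  k=0: S(0,0) = 55.3900
  k=1: S(1,0) = 66.3139; S(1,1) = 46.2656
  k=2: S(2,0) = 79.3921; S(2,1) = 55.3900; S(2,2) = 38.6443
  k=3: S(3,0) = 95.0496; S(3,1) = 66.3139; S(3,2) = 46.2656; S(3,3) = 32.2784
Terminal payoffs V(N, i) = max(K - S_T, 0):
  V(3,0) = 0.000000; V(3,1) = 0.000000; V(3,2) = 13.564383; V(3,3) = 27.551574
Backward induction: V(k, i) = exp(-r*dt) * [p * V(k+1, i) + (1-p) * V(k+1, i+1)].
  V(2,0) = exp(-r*dt) * [p*0.000000 + (1-p)*0.000000] = 0.000000
  V(2,1) = exp(-r*dt) * [p*0.000000 + (1-p)*13.564383] = 7.031590
  V(2,2) = exp(-r*dt) * [p*13.564383 + (1-p)*27.551574] = 20.650001
  V(1,0) = exp(-r*dt) * [p*0.000000 + (1-p)*7.031590] = 3.645080
  V(1,1) = exp(-r*dt) * [p*7.031590 + (1-p)*20.650001] = 14.005576
  V(0,0) = exp(-r*dt) * [p*3.645080 + (1-p)*14.005576] = 8.971439


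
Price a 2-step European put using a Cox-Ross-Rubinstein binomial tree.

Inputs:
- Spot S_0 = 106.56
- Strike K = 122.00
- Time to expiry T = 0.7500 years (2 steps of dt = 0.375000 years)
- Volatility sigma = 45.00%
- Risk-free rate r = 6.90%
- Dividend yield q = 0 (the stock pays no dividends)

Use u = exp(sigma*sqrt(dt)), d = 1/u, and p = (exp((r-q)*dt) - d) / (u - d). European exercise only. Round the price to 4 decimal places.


Answer: Price = V(0,0) = 22.9639

Derivation:
dt = T/N = 0.375000
u = exp(sigma*sqrt(dt)) = 1.317278; d = 1/u = 0.759141
p = (exp((r-q)*dt) - d) / (u - d) = 0.478505
Discount per step: exp(-r*dt) = 0.974457
Stock lattice S(k, i) with i counting down-moves:
  k=0: S(0,0) = 106.5600
  k=1: S(1,0) = 140.3692; S(1,1) = 80.8941
  k=2: S(2,0) = 184.9052; S(2,1) = 106.5600; S(2,2) = 61.4100
Terminal payoffs V(N, i) = max(K - S_T, 0):
  V(2,0) = 0.000000; V(2,1) = 15.440000; V(2,2) = 60.589980
Backward induction: V(k, i) = exp(-r*dt) * [p * V(k+1, i) + (1-p) * V(k+1, i+1)].
  V(1,0) = exp(-r*dt) * [p*0.000000 + (1-p)*15.440000] = 7.846208
  V(1,1) = exp(-r*dt) * [p*15.440000 + (1-p)*60.589980] = 37.989663
  V(0,0) = exp(-r*dt) * [p*7.846208 + (1-p)*37.989663] = 22.963913


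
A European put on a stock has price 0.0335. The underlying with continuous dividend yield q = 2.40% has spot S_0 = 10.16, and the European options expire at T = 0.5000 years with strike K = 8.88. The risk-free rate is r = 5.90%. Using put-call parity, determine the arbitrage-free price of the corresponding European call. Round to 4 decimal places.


Answer: Call price = 1.4504

Derivation:
Put-call parity: C - P = S_0 * exp(-qT) - K * exp(-rT).
S_0 * exp(-qT) = 10.1600 * 0.98807171 = 10.03880860
K * exp(-rT) = 8.8800 * 0.97093088 = 8.62186619
C = P + S*exp(-qT) - K*exp(-rT)
C = 0.0335 + 10.03880860 - 8.62186619 = 1.4504


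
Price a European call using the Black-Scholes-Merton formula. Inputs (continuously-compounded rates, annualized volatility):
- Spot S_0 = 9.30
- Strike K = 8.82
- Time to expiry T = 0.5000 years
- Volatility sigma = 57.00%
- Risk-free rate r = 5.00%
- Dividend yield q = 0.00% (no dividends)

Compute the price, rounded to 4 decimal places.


Answer: Price = 1.8048

Derivation:
d1 = (ln(S/K) + (r - q + 0.5*sigma^2) * T) / (sigma * sqrt(T)) = 0.39503086
d2 = d1 - sigma * sqrt(T) = -0.00802000
exp(-rT) = 0.97530991; exp(-qT) = 1.00000000
C = S_0 * exp(-qT) * N(d1) - K * exp(-rT) * N(d2)
N(d1) = 0.65358994; N(d2) = 0.49680052
C = 9.3000 * 1.00000000 * 0.65358994 - 8.8200 * 0.97530991 * 0.49680052 = 1.8048


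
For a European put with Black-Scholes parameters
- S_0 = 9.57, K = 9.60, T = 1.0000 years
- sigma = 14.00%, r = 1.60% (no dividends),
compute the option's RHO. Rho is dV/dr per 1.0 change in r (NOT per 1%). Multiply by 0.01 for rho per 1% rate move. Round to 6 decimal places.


Answer: Rho = -4.641165

Derivation:
d1 = 0.1619293357; d2 = 0.0219293357
phi(d1) = 0.3937460628; exp(-qT) = 1.0000000000; exp(-rT) = 0.9841273201
N(-d2) = 0.4912521620
Rho = -K*T*exp(-rT)*N(-d2) = -9.6000 * 1.0000 * 0.9841273201 * 0.4912521620 = -4.641165


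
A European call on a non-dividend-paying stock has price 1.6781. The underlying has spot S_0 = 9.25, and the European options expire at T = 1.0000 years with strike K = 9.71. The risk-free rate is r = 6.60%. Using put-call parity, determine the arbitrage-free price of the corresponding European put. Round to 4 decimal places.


Answer: Put price = 1.5179

Derivation:
Put-call parity: C - P = S_0 * exp(-qT) - K * exp(-rT).
S_0 * exp(-qT) = 9.2500 * 1.00000000 = 9.25000000
K * exp(-rT) = 9.7100 * 0.93613086 = 9.08983069
P = C - S*exp(-qT) + K*exp(-rT)
P = 1.6781 - 9.25000000 + 9.08983069 = 1.5179


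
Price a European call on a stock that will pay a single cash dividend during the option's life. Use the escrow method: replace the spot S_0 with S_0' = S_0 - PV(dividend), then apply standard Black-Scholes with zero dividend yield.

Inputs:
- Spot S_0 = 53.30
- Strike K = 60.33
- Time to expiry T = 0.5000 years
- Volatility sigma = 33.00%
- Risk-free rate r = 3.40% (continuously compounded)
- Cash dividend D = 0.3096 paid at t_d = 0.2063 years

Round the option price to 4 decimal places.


Answer: Price = 2.6483

Derivation:
PV(D) = D * exp(-r * t_d) = 0.3096 * 0.99301034 = 0.30743600
S_0' = S_0 - PV(D) = 53.3000 - 0.30743600 = 52.99256400
d1 = (ln(S_0'/K) + (r + sigma^2/2)*T) / (sigma*sqrt(T)) = -0.36620799
d2 = d1 - sigma*sqrt(T) = -0.59955323
exp(-rT) = 0.98314368
N(d1) = 0.35710494; N(d2) = 0.27440201
C = S_0' * N(d1) - K * exp(-rT) * N(d2) = 52.99256400 * 0.35710494 - 60.3300 * 0.98314368 * 0.27440201 = 2.6483


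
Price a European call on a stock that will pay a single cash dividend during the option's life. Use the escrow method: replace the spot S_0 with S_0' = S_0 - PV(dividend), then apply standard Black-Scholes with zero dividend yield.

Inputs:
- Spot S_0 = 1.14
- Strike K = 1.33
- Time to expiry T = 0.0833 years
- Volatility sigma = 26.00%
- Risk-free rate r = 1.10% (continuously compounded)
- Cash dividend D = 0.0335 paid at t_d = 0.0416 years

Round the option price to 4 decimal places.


PV(D) = D * exp(-r * t_d) = 0.0335 * 0.99954250 = 0.03348467
S_0' = S_0 - PV(D) = 1.1400 - 0.03348467 = 1.10651533
d1 = (ln(S_0'/K) + (r + sigma^2/2)*T) / (sigma*sqrt(T)) = -2.40178726
d2 = d1 - sigma*sqrt(T) = -2.47682779
exp(-rT) = 0.99908412
N(d1) = 0.00815760; N(d2) = 0.00662779
C = S_0' * N(d1) - K * exp(-rT) * N(d2) = 1.10651533 * 0.00815760 - 1.3300 * 0.99908412 * 0.00662779 = 0.0002

Answer: Price = 0.0002


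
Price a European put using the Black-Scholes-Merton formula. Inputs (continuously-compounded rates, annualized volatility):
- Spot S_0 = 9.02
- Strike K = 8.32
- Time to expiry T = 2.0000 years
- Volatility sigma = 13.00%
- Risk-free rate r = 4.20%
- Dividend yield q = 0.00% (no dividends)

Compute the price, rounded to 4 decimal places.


Answer: Price = 0.1540

Derivation:
d1 = (ln(S/K) + (r - q + 0.5*sigma^2) * T) / (sigma * sqrt(T)) = 0.98822023
d2 = d1 - sigma * sqrt(T) = 0.80437247
exp(-rT) = 0.91943126; exp(-qT) = 1.00000000
P = K * exp(-rT) * N(-d2) - S_0 * exp(-qT) * N(-d1)
N(-d1) = 0.16152240; N(-d2) = 0.21059095
P = 8.3200 * 0.91943126 * 0.21059095 - 9.0200 * 1.00000000 * 0.16152240 = 0.1540


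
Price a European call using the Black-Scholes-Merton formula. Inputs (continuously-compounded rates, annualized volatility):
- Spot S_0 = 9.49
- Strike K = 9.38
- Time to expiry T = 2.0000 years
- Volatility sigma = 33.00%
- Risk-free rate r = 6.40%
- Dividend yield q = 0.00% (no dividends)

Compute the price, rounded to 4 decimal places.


d1 = (ln(S/K) + (r - q + 0.5*sigma^2) * T) / (sigma * sqrt(T)) = 0.53259893
d2 = d1 - sigma * sqrt(T) = 0.06590846
exp(-rT) = 0.87985338; exp(-qT) = 1.00000000
C = S_0 * exp(-qT) * N(d1) - K * exp(-rT) * N(d2)
N(d1) = 0.70284438; N(d2) = 0.52627465
C = 9.4900 * 1.00000000 * 0.70284438 - 9.3800 * 0.87985338 * 0.52627465 = 2.3266

Answer: Price = 2.3266


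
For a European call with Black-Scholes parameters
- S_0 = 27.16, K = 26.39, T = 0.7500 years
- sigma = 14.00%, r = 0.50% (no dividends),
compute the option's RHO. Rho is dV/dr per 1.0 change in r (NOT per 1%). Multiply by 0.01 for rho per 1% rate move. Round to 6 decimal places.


Answer: Rho = 11.480006

Derivation:
d1 = 0.3287609941; d2 = 0.2075174376
phi(d1) = 0.3779548901; exp(-qT) = 1.0000000000; exp(-rT) = 0.9962570225
N(d2) = 0.5821971121
Rho = K*T*exp(-rT)*N(d2) = 26.3900 * 0.7500 * 0.9962570225 * 0.5821971121 = 11.480006


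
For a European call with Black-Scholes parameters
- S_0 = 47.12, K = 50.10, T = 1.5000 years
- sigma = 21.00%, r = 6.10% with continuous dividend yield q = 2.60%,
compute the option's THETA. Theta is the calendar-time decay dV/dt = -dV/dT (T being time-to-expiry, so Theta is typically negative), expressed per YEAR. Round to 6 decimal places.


Answer: Theta = -2.123692

Derivation:
d1 = 0.0942918683; d2 = -0.1629045547
phi(d1) = 0.3971727274; exp(-qT) = 0.9617507091; exp(-rT) = 0.9125613162
Theta = -S*exp(-qT)*phi(d1)*sigma/(2*sqrt(T)) - r*K*exp(-rT)*N(d2) + q*S*exp(-qT)*N(d1)
N(d1) = 0.5375613454; N(d2) = 0.4352967923; sqrt(T) = 1.2247448714
Term 1 = -47.1200 * 0.9617507091 * 0.3971727274 * 0.2100 / (2 * 1.2247448714) = -1.5430886814
Term 2 = -0.0610 * 50.1000 * 0.9125613162 * 0.4352967923 = -1.2139899254
Term 3 = 0.0260 * 47.1200 * 0.9617507091 * 0.5375613454 = 0.6333870463
Theta = -1.5430886814 + (-1.2139899254) + (0.6333870463) = -2.123692


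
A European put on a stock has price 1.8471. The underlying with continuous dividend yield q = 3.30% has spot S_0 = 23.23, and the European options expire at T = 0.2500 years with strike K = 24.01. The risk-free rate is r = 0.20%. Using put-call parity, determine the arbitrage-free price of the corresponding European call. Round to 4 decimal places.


Put-call parity: C - P = S_0 * exp(-qT) - K * exp(-rT).
S_0 * exp(-qT) = 23.2300 * 0.99178394 = 23.03914088
K * exp(-rT) = 24.0100 * 0.99950012 = 23.99799800
C = P + S*exp(-qT) - K*exp(-rT)
C = 1.8471 + 23.03914088 - 23.99799800 = 0.8882

Answer: Call price = 0.8882


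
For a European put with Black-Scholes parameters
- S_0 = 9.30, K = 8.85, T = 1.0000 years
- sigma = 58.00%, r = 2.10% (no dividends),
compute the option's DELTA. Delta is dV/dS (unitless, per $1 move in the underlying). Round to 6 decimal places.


d1 = 0.4117188640; d2 = -0.1682811360
phi(d1) = 0.3665227285; exp(-qT) = 1.0000000000; exp(-rT) = 0.9792189646
N(-d1) = 0.3402727484
Delta = -exp(-qT) * N(-d1) = -1.0000000000 * 0.3402727484 = -0.340273

Answer: Delta = -0.340273


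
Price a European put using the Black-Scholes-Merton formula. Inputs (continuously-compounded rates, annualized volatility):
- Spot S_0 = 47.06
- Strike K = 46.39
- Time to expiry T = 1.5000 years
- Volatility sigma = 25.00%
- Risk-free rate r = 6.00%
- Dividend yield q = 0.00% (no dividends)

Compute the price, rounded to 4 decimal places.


d1 = (ln(S/K) + (r - q + 0.5*sigma^2) * T) / (sigma * sqrt(T)) = 0.49386437
d2 = d1 - sigma * sqrt(T) = 0.18767816
exp(-rT) = 0.91393119; exp(-qT) = 1.00000000
P = K * exp(-rT) * N(-d2) - S_0 * exp(-qT) * N(-d1)
N(-d1) = 0.31070098; N(-d2) = 0.42556448
P = 46.3900 * 0.91393119 * 0.42556448 - 47.0600 * 1.00000000 * 0.31070098 = 3.4212

Answer: Price = 3.4212


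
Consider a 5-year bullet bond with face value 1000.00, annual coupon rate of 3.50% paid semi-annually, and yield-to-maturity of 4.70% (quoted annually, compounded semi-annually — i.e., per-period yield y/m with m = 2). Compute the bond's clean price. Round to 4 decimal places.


Answer: Price = 947.0782

Derivation:
Coupon per period c = face * coupon_rate / m = 17.500000
Periods per year m = 2; per-period yield y/m = 0.023500
Number of cashflows N = 10
Cashflows (t years, CF_t, discount factor 1/(1+y/m)^(m*t), PV):
  t = 0.5000: CF_t = 17.500000, DF = 0.977040, PV = 17.098192
  t = 1.0000: CF_t = 17.500000, DF = 0.954606, PV = 16.705611
  t = 1.5000: CF_t = 17.500000, DF = 0.932688, PV = 16.322043
  t = 2.0000: CF_t = 17.500000, DF = 0.911273, PV = 15.947282
  t = 2.5000: CF_t = 17.500000, DF = 0.890350, PV = 15.581125
  t = 3.0000: CF_t = 17.500000, DF = 0.869907, PV = 15.223376
  t = 3.5000: CF_t = 17.500000, DF = 0.849934, PV = 14.873840
  t = 4.0000: CF_t = 17.500000, DF = 0.830419, PV = 14.532331
  t = 4.5000: CF_t = 17.500000, DF = 0.811352, PV = 14.198662
  t = 5.0000: CF_t = 1017.500000, DF = 0.792723, PV = 806.595784
Price P = sum_t PV_t = 947.078246


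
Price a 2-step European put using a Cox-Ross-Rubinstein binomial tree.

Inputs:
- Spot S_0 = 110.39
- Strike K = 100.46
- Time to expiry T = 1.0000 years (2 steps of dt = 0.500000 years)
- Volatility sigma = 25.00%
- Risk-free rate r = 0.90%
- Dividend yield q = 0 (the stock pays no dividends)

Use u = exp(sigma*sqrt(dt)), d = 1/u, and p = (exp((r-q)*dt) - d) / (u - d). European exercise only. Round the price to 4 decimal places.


dt = T/N = 0.500000
u = exp(sigma*sqrt(dt)) = 1.193365; d = 1/u = 0.837967
p = (exp((r-q)*dt) - d) / (u - d) = 0.468611
Discount per step: exp(-r*dt) = 0.995510
Stock lattice S(k, i) with i counting down-moves:
  k=0: S(0,0) = 110.3900
  k=1: S(1,0) = 131.7355; S(1,1) = 92.5032
  k=2: S(2,0) = 157.2085; S(2,1) = 110.3900; S(2,2) = 77.5146
Terminal payoffs V(N, i) = max(K - S_T, 0):
  V(2,0) = 0.000000; V(2,1) = 0.000000; V(2,2) = 22.945411
Backward induction: V(k, i) = exp(-r*dt) * [p * V(k+1, i) + (1-p) * V(k+1, i+1)].
  V(1,0) = exp(-r*dt) * [p*0.000000 + (1-p)*0.000000] = 0.000000
  V(1,1) = exp(-r*dt) * [p*0.000000 + (1-p)*22.945411] = 12.138195
  V(0,0) = exp(-r*dt) * [p*0.000000 + (1-p)*12.138195] = 6.421144

Answer: Price = V(0,0) = 6.4211


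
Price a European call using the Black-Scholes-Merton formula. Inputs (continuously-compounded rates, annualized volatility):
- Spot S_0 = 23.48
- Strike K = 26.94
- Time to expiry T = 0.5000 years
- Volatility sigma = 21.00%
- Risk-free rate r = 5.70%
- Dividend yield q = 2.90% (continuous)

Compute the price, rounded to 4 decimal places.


Answer: Price = 0.4149

Derivation:
d1 = (ln(S/K) + (r - q + 0.5*sigma^2) * T) / (sigma * sqrt(T)) = -0.75719806
d2 = d1 - sigma * sqrt(T) = -0.90569049
exp(-rT) = 0.97190229; exp(-qT) = 0.98560462
C = S_0 * exp(-qT) * N(d1) - K * exp(-rT) * N(d2)
N(d1) = 0.22446560; N(d2) = 0.18254985
C = 23.4800 * 0.98560462 * 0.22446560 - 26.9400 * 0.97190229 * 0.18254985 = 0.4149


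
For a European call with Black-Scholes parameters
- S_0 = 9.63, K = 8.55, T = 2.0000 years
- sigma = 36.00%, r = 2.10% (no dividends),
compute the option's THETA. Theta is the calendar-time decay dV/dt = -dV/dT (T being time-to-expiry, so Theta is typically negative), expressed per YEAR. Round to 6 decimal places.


Answer: Theta = -0.505808

Derivation:
d1 = 0.5706979141; d2 = 0.0615810317
phi(d1) = 0.3389893501; exp(-qT) = 1.0000000000; exp(-rT) = 0.9588697806
Theta = -S*exp(-qT)*phi(d1)*sigma/(2*sqrt(T)) - r*K*exp(-rT)*N(d2) + q*S*exp(-qT)*N(d1)
N(d1) = 0.7158977835; N(d2) = 0.5245517586; sqrt(T) = 1.4142135624
Term 1 = -9.6300 * 1.0000000000 * 0.3389893501 * 0.3600 / (2 * 1.4142135624) = -0.4154988717
Term 2 = -0.0210 * 8.5500 * 0.9588697806 * 0.5245517586 = -0.0903094898
Term 3 = 0 (no dividend yield, q = 0)
Theta = -0.4154988717 + (-0.0903094898) + (0.0000000000) = -0.505808


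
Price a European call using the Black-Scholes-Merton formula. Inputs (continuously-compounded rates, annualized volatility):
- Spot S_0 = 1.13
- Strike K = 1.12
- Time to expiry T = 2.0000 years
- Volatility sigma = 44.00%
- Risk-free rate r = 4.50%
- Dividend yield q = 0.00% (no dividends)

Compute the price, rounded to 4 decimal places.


Answer: Price = 0.3195

Derivation:
d1 = (ln(S/K) + (r - q + 0.5*sigma^2) * T) / (sigma * sqrt(T)) = 0.47004754
d2 = d1 - sigma * sqrt(T) = -0.15220643
exp(-rT) = 0.91393119; exp(-qT) = 1.00000000
C = S_0 * exp(-qT) * N(d1) - K * exp(-rT) * N(d2)
N(d1) = 0.68083947; N(d2) = 0.43951206
C = 1.1300 * 1.00000000 * 0.68083947 - 1.1200 * 0.91393119 * 0.43951206 = 0.3195


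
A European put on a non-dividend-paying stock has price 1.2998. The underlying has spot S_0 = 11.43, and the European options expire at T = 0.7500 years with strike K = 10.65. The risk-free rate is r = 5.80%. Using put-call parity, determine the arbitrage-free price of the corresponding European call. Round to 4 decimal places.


Put-call parity: C - P = S_0 * exp(-qT) - K * exp(-rT).
S_0 * exp(-qT) = 11.4300 * 1.00000000 = 11.43000000
K * exp(-rT) = 10.6500 * 0.95743255 = 10.19665670
C = P + S*exp(-qT) - K*exp(-rT)
C = 1.2998 + 11.43000000 - 10.19665670 = 2.5331

Answer: Call price = 2.5331


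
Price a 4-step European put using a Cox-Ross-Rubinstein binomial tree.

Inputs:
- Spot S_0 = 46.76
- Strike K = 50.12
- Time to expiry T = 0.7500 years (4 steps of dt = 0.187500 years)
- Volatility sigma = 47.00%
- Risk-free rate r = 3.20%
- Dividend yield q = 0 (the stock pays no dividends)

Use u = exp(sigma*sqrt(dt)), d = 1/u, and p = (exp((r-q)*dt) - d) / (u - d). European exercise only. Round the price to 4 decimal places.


dt = T/N = 0.187500
u = exp(sigma*sqrt(dt)) = 1.225705; d = 1/u = 0.815857
p = (exp((r-q)*dt) - d) / (u - d) = 0.463979
Discount per step: exp(-r*dt) = 0.994018
Stock lattice S(k, i) with i counting down-moves:
  k=0: S(0,0) = 46.7600
  k=1: S(1,0) = 57.3140; S(1,1) = 38.1495
  k=2: S(2,0) = 70.2500; S(2,1) = 46.7600; S(2,2) = 31.1245
  k=3: S(3,0) = 86.1057; S(3,1) = 57.3140; S(3,2) = 38.1495; S(3,3) = 25.3932
  k=4: S(4,0) = 105.5402; S(4,1) = 70.2500; S(4,2) = 46.7600; S(4,3) = 31.1245; S(4,4) = 20.7172
Terminal payoffs V(N, i) = max(K - S_T, 0):
  V(4,0) = 0.000000; V(4,1) = 0.000000; V(4,2) = 3.360000; V(4,3) = 18.995472; V(4,4) = 29.402800
Backward induction: V(k, i) = exp(-r*dt) * [p * V(k+1, i) + (1-p) * V(k+1, i+1)].
  V(3,0) = exp(-r*dt) * [p*0.000000 + (1-p)*0.000000] = 0.000000
  V(3,1) = exp(-r*dt) * [p*0.000000 + (1-p)*3.360000] = 1.790255
  V(3,2) = exp(-r*dt) * [p*3.360000 + (1-p)*18.995472] = 11.670699
  V(3,3) = exp(-r*dt) * [p*18.995472 + (1-p)*29.402800] = 24.427011
  V(2,0) = exp(-r*dt) * [p*0.000000 + (1-p)*1.790255] = 0.953873
  V(2,1) = exp(-r*dt) * [p*1.790255 + (1-p)*11.670699] = 7.043985
  V(2,2) = exp(-r*dt) * [p*11.670699 + (1-p)*24.427011] = 18.397626
  V(1,0) = exp(-r*dt) * [p*0.953873 + (1-p)*7.043985] = 4.193064
  V(1,1) = exp(-r*dt) * [p*7.043985 + (1-p)*18.397626] = 13.051227
  V(0,0) = exp(-r*dt) * [p*4.193064 + (1-p)*13.051227] = 8.887734

Answer: Price = V(0,0) = 8.8877


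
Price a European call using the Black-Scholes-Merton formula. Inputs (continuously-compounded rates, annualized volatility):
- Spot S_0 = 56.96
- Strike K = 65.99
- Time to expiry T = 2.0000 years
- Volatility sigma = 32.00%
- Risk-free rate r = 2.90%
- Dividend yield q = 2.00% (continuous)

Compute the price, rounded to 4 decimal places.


d1 = (ln(S/K) + (r - q + 0.5*sigma^2) * T) / (sigma * sqrt(T)) = -0.05911843
d2 = d1 - sigma * sqrt(T) = -0.51166677
exp(-rT) = 0.94364995; exp(-qT) = 0.96078944
C = S_0 * exp(-qT) * N(d1) - K * exp(-rT) * N(d2)
N(d1) = 0.47642889; N(d2) = 0.30444212
C = 56.9600 * 0.96078944 * 0.47642889 - 65.9900 * 0.94364995 * 0.30444212 = 7.1153

Answer: Price = 7.1153


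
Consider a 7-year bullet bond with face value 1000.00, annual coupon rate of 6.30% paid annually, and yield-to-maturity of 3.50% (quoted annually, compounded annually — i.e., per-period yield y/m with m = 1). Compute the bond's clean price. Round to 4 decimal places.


Coupon per period c = face * coupon_rate / m = 63.000000
Periods per year m = 1; per-period yield y/m = 0.035000
Number of cashflows N = 7
Cashflows (t years, CF_t, discount factor 1/(1+y/m)^(m*t), PV):
  t = 1.0000: CF_t = 63.000000, DF = 0.966184, PV = 60.869565
  t = 2.0000: CF_t = 63.000000, DF = 0.933511, PV = 58.811174
  t = 3.0000: CF_t = 63.000000, DF = 0.901943, PV = 56.822390
  t = 4.0000: CF_t = 63.000000, DF = 0.871442, PV = 54.900860
  t = 5.0000: CF_t = 63.000000, DF = 0.841973, PV = 53.044310
  t = 6.0000: CF_t = 63.000000, DF = 0.813501, PV = 51.250541
  t = 7.0000: CF_t = 1063.000000, DF = 0.785991, PV = 835.508391
Price P = sum_t PV_t = 1171.207231

Answer: Price = 1171.2072


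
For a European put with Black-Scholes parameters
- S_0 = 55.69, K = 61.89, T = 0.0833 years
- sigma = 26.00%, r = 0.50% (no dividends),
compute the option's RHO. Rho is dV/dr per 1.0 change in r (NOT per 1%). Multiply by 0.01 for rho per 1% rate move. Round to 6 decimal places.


d1 = -1.3636096191; d2 = -1.4386501415
phi(d1) = 0.1574489296; exp(-qT) = 1.0000000000; exp(-rT) = 0.9995835867
N(-d2) = 0.9248751639
Rho = -K*T*exp(-rT)*N(-d2) = -61.8900 * 0.0833 * 0.9995835867 * 0.9248751639 = -4.766150

Answer: Rho = -4.766150


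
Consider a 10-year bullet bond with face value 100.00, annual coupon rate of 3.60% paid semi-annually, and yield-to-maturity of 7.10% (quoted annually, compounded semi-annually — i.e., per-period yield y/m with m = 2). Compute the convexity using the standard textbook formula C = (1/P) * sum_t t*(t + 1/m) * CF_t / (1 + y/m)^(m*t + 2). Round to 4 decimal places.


Answer: Convexity = 74.9764

Derivation:
Coupon per period c = face * coupon_rate / m = 1.800000
Periods per year m = 2; per-period yield y/m = 0.035500
Number of cashflows N = 20
Cashflows (t years, CF_t, discount factor 1/(1+y/m)^(m*t), PV):
  t = 0.5000: CF_t = 1.800000, DF = 0.965717, PV = 1.738291
  t = 1.0000: CF_t = 1.800000, DF = 0.932609, PV = 1.678697
  t = 1.5000: CF_t = 1.800000, DF = 0.900637, PV = 1.621146
  t = 2.0000: CF_t = 1.800000, DF = 0.869760, PV = 1.565569
  t = 2.5000: CF_t = 1.800000, DF = 0.839942, PV = 1.511896
  t = 3.0000: CF_t = 1.800000, DF = 0.811147, PV = 1.460064
  t = 3.5000: CF_t = 1.800000, DF = 0.783338, PV = 1.410009
  t = 4.0000: CF_t = 1.800000, DF = 0.756483, PV = 1.361669
  t = 4.5000: CF_t = 1.800000, DF = 0.730549, PV = 1.314987
  t = 5.0000: CF_t = 1.800000, DF = 0.705503, PV = 1.269906
  t = 5.5000: CF_t = 1.800000, DF = 0.681316, PV = 1.226370
  t = 6.0000: CF_t = 1.800000, DF = 0.657959, PV = 1.184326
  t = 6.5000: CF_t = 1.800000, DF = 0.635402, PV = 1.143724
  t = 7.0000: CF_t = 1.800000, DF = 0.613619, PV = 1.104514
  t = 7.5000: CF_t = 1.800000, DF = 0.592582, PV = 1.066648
  t = 8.0000: CF_t = 1.800000, DF = 0.572267, PV = 1.030080
  t = 8.5000: CF_t = 1.800000, DF = 0.552648, PV = 0.994766
  t = 9.0000: CF_t = 1.800000, DF = 0.533701, PV = 0.960662
  t = 9.5000: CF_t = 1.800000, DF = 0.515404, PV = 0.927728
  t = 10.0000: CF_t = 101.800000, DF = 0.497735, PV = 50.669394
Price P = sum_t PV_t = 75.240444
Convexity numerator sum_t t*(t + 1/m) * CF_t / (1+y/m)^(m*t + 2):
  t = 0.5000: term = 0.810573
  t = 1.0000: term = 2.348353
  t = 1.5000: term = 4.535689
  t = 2.0000: term = 7.300320
  t = 2.5000: term = 10.575065
  t = 3.0000: term = 14.297529
  t = 3.5000: term = 18.409823
  t = 4.0000: term = 22.858303
  t = 4.5000: term = 27.593316
  t = 5.0000: term = 32.568965
  t = 5.5000: term = 37.742886
  t = 6.0000: term = 43.076030
  t = 6.5000: term = 48.532465
  t = 7.0000: term = 54.079187
  t = 7.5000: term = 59.685935
  t = 8.0000: term = 65.325021
  t = 8.5000: term = 70.971172
  t = 9.0000: term = 76.601373
  t = 9.5000: term = 82.194724
  t = 10.0000: term = 4961.749173
Convexity = (1/P) * sum = 5641.255902 / 75.240444 = 74.976377


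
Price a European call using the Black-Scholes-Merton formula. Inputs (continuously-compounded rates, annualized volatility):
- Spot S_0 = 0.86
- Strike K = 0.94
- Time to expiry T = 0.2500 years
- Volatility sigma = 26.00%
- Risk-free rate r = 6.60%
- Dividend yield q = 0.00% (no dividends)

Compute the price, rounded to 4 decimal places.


d1 = (ln(S/K) + (r - q + 0.5*sigma^2) * T) / (sigma * sqrt(T)) = -0.49228835
d2 = d1 - sigma * sqrt(T) = -0.62228835
exp(-rT) = 0.98363538; exp(-qT) = 1.00000000
C = S_0 * exp(-qT) * N(d1) - K * exp(-rT) * N(d2)
N(d1) = 0.31125776; N(d2) = 0.26687614
C = 0.8600 * 1.00000000 * 0.31125776 - 0.9400 * 0.98363538 * 0.26687614 = 0.0209

Answer: Price = 0.0209


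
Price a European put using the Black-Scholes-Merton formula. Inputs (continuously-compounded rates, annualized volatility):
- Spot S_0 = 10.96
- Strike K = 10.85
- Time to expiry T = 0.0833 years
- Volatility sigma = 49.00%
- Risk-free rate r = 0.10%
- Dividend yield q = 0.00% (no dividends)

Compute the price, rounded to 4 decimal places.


d1 = (ln(S/K) + (r - q + 0.5*sigma^2) * T) / (sigma * sqrt(T)) = 0.14262697
d2 = d1 - sigma * sqrt(T) = 0.00120445
exp(-rT) = 0.99991670; exp(-qT) = 1.00000000
P = K * exp(-rT) * N(-d2) - S_0 * exp(-qT) * N(-d1)
N(-d1) = 0.44329240; N(-d2) = 0.49951949
P = 10.8500 * 0.99991670 * 0.49951949 - 10.9600 * 1.00000000 * 0.44329240 = 0.5609

Answer: Price = 0.5609


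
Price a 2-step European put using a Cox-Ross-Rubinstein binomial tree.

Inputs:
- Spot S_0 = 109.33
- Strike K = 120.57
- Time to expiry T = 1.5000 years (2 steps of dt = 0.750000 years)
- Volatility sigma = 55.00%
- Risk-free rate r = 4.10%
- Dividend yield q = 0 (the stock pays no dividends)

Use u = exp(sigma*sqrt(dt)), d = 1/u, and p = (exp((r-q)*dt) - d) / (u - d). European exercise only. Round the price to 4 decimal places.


dt = T/N = 0.750000
u = exp(sigma*sqrt(dt)) = 1.610128; d = 1/u = 0.621068
p = (exp((r-q)*dt) - d) / (u - d) = 0.414696
Discount per step: exp(-r*dt) = 0.969718
Stock lattice S(k, i) with i counting down-moves:
  k=0: S(0,0) = 109.3300
  k=1: S(1,0) = 176.0353; S(1,1) = 67.9014
  k=2: S(2,0) = 283.4395; S(2,1) = 109.3300; S(2,2) = 42.1714
Terminal payoffs V(N, i) = max(K - S_T, 0):
  V(2,0) = 0.000000; V(2,1) = 11.240000; V(2,2) = 78.398574
Backward induction: V(k, i) = exp(-r*dt) * [p * V(k+1, i) + (1-p) * V(k+1, i+1)].
  V(1,0) = exp(-r*dt) * [p*0.000000 + (1-p)*11.240000] = 6.379597
  V(1,1) = exp(-r*dt) * [p*11.240000 + (1-p)*78.398574] = 49.017482
  V(0,0) = exp(-r*dt) * [p*6.379597 + (1-p)*49.017482] = 30.386813

Answer: Price = V(0,0) = 30.3868


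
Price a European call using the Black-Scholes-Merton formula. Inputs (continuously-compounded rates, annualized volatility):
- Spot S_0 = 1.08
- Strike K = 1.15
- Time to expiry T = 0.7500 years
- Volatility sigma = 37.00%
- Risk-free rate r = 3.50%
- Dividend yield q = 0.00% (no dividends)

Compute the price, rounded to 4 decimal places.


Answer: Price = 0.1208

Derivation:
d1 = (ln(S/K) + (r - q + 0.5*sigma^2) * T) / (sigma * sqrt(T)) = 0.04614620
d2 = d1 - sigma * sqrt(T) = -0.27428320
exp(-rT) = 0.97409154; exp(-qT) = 1.00000000
C = S_0 * exp(-qT) * N(d1) - K * exp(-rT) * N(d2)
N(d1) = 0.51840314; N(d2) = 0.39193350
C = 1.0800 * 1.00000000 * 0.51840314 - 1.1500 * 0.97409154 * 0.39193350 = 0.1208


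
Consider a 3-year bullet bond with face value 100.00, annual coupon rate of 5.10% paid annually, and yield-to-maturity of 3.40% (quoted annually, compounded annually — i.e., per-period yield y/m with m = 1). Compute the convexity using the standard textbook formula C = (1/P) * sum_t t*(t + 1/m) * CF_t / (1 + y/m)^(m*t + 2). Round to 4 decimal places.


Coupon per period c = face * coupon_rate / m = 5.100000
Periods per year m = 1; per-period yield y/m = 0.034000
Number of cashflows N = 3
Cashflows (t years, CF_t, discount factor 1/(1+y/m)^(m*t), PV):
  t = 1.0000: CF_t = 5.100000, DF = 0.967118, PV = 4.932302
  t = 2.0000: CF_t = 5.100000, DF = 0.935317, PV = 4.770118
  t = 3.0000: CF_t = 105.100000, DF = 0.904562, PV = 95.069476
Price P = sum_t PV_t = 104.771895
Convexity numerator sum_t t*(t + 1/m) * CF_t / (1+y/m)^(m*t + 2):
  t = 1.0000: term = 9.226533
  t = 2.0000: term = 26.769439
  t = 3.0000: term = 1067.041396
Convexity = (1/P) * sum = 1103.037369 / 104.771895 = 10.527989

Answer: Convexity = 10.5280


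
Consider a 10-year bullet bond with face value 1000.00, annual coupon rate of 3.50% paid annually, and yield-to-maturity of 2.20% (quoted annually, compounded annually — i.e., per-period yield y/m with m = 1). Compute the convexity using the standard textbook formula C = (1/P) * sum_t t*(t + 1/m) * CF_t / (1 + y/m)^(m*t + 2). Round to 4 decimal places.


Answer: Convexity = 87.1205

Derivation:
Coupon per period c = face * coupon_rate / m = 35.000000
Periods per year m = 1; per-period yield y/m = 0.022000
Number of cashflows N = 10
Cashflows (t years, CF_t, discount factor 1/(1+y/m)^(m*t), PV):
  t = 1.0000: CF_t = 35.000000, DF = 0.978474, PV = 34.246575
  t = 2.0000: CF_t = 35.000000, DF = 0.957411, PV = 33.509369
  t = 3.0000: CF_t = 35.000000, DF = 0.936801, PV = 32.788033
  t = 4.0000: CF_t = 35.000000, DF = 0.916635, PV = 32.082224
  t = 5.0000: CF_t = 35.000000, DF = 0.896903, PV = 31.391608
  t = 6.0000: CF_t = 35.000000, DF = 0.877596, PV = 30.715859
  t = 7.0000: CF_t = 35.000000, DF = 0.858704, PV = 30.054657
  t = 8.0000: CF_t = 35.000000, DF = 0.840220, PV = 29.407688
  t = 9.0000: CF_t = 35.000000, DF = 0.822133, PV = 28.774646
  t = 10.0000: CF_t = 1035.000000, DF = 0.804435, PV = 832.590386
Price P = sum_t PV_t = 1115.561044
Convexity numerator sum_t t*(t + 1/m) * CF_t / (1+y/m)^(m*t + 2):
  t = 1.0000: term = 65.576065
  t = 2.0000: term = 192.493342
  t = 3.0000: term = 376.699298
  t = 4.0000: term = 614.317186
  t = 5.0000: term = 901.639705
  t = 6.0000: term = 1235.122884
  t = 7.0000: term = 1611.380149
  t = 8.0000: term = 2027.176592
  t = 9.0000: term = 2479.423425
  t = 10.0000: term = 87684.390066
Convexity = (1/P) * sum = 97188.218713 / 1115.561044 = 87.120485


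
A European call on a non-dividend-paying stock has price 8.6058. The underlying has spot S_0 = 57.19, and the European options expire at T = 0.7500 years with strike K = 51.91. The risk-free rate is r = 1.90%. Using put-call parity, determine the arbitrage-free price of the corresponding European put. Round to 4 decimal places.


Answer: Put price = 2.5913

Derivation:
Put-call parity: C - P = S_0 * exp(-qT) - K * exp(-rT).
S_0 * exp(-qT) = 57.1900 * 1.00000000 = 57.19000000
K * exp(-rT) = 51.9100 * 0.98585105 = 51.17552804
P = C - S*exp(-qT) + K*exp(-rT)
P = 8.6058 - 57.19000000 + 51.17552804 = 2.5913


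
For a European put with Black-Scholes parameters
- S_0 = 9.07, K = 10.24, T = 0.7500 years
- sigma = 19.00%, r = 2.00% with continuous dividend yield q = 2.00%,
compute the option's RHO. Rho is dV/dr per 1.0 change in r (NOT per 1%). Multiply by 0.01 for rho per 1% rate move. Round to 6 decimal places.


Answer: Rho = -6.005531

Derivation:
d1 = -0.6550911240; d2 = -0.8196359507
phi(d1) = 0.3219011643; exp(-qT) = 0.9851119396; exp(-rT) = 0.9851119396
N(-d2) = 0.7937881636
Rho = -K*T*exp(-rT)*N(-d2) = -10.2400 * 0.7500 * 0.9851119396 * 0.7937881636 = -6.005531


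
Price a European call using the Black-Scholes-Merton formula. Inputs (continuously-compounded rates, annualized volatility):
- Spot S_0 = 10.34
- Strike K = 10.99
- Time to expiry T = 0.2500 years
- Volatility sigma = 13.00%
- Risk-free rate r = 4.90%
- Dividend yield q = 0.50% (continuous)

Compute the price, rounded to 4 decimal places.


Answer: Price = 0.0874

Derivation:
d1 = (ln(S/K) + (r - q + 0.5*sigma^2) * T) / (sigma * sqrt(T)) = -0.73620614
d2 = d1 - sigma * sqrt(T) = -0.80120614
exp(-rT) = 0.98782473; exp(-qT) = 0.99875078
C = S_0 * exp(-qT) * N(d1) - K * exp(-rT) * N(d2)
N(d1) = 0.23080263; N(d2) = 0.21150616
C = 10.3400 * 0.99875078 * 0.23080263 - 10.9900 * 0.98782473 * 0.21150616 = 0.0874
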